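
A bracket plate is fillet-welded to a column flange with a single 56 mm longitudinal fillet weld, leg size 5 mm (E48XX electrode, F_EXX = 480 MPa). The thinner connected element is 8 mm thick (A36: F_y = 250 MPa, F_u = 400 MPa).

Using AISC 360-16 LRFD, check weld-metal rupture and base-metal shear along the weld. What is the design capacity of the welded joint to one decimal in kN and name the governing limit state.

Weld metal: throat = 0.707×5 = 3.535 mm, L = 56 mm. φR_n = 0.75 × 0.6 × 480 × 3.535 × 56 = 42.8 kN.
Base metal shear (8 mm plate): yield φR_n = 1.0×0.6×250×8×56 = 67.2 kN; rupture φR_n = 0.75×0.6×400×8×56 = 80.6 kN; take 67.2 kN (yield).
Governing: min(42.8, 67.2) = 42.8 kN → weld metal.

42.8 kN (weld metal governs)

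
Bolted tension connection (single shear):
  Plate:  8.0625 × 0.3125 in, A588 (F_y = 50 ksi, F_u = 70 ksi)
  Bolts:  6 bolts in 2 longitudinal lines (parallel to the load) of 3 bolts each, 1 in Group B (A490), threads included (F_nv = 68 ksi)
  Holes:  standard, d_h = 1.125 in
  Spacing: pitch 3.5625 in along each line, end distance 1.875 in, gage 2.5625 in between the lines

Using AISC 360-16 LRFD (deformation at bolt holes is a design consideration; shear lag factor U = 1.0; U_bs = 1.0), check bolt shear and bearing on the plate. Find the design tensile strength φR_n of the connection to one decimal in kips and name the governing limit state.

209.2 kips (bearing governs)

Bolt shear: A_b = π(1)²/4 = 0.7854 in². φR_n = 0.75 × 68 × 0.7854 × 6 × 1 = 240.3 kips.
Bearing (0.3125 in plate, F_u = 70 ksi): end bolts L_c = 1.875 − 1.125/2 = 1.3125, R_n = min(1.2×1.3125×0.3125×70, 2.4×1×0.3125×70) = 34.453 kips/bolt; interior L_c = 3.5625 − 1.125 = 2.4375, R_n = 52.5 kips/bolt. φR_n = 0.75 × (2×34.453 + 4×52.5) = 209.2 kips.
Governing: min(240.3, 209.2) = 209.2 kips → bearing.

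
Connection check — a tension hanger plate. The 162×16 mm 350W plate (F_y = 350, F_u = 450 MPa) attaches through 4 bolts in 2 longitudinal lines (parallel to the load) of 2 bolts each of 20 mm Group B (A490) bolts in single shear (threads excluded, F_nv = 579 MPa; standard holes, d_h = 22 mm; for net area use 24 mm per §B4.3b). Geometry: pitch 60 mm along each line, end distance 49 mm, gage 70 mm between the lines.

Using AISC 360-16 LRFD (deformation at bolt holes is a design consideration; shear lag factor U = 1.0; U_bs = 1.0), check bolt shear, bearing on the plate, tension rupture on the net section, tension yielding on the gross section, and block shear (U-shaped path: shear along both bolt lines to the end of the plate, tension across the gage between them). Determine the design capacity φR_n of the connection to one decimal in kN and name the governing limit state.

Bolt shear: A_b = π(20)²/4 = 314.16 mm². φR_n = 0.75 × 579 × 314.16 × 4 × 1 = 545.7 kN.
Bearing (16 mm plate, F_u = 450 MPa): end bolts L_c = 49 − 22/2 = 38, R_n = min(1.2×38×16×450, 2.4×20×16×450) = 328.32 kN/bolt; interior L_c = 60 − 22 = 38, R_n = 328.32 kN/bolt. φR_n = 0.75 × (2×328.32 + 2×328.32) = 985.0 kN.
Tension rupture (net): A_n = (162 − 2×24)×16 = 1824 mm² (U = 1.0, A_e = A_n). φR_n = 0.75 × 450 × 1824 = 615.6 kN.
Tension yield (gross): A_g = 162×16 = 2592 mm². φR_n = 0.90 × 350 × 2592 = 816.5 kN.
Block shear: shear path 2×[49+1×60] = 2×109 mm, A_gv = 3488, A_nv = 2×(109 − 1.5×24)×16 = 2336 mm²; tension across gage: (70 − 1×24)×16 = 736 mm². R_n = min(0.6×450×2336, 0.6×350×3488) + 1.0×450×736 = min(630.72, 732.48) + 331.2 = 961.92 kN. φR_n = 0.75 × 961.92 = 721.4 kN.
Governing: min(545.7, 985.0, 615.6, 816.5, 721.4) = 545.7 kN → bolt shear.

545.7 kN (bolt shear governs)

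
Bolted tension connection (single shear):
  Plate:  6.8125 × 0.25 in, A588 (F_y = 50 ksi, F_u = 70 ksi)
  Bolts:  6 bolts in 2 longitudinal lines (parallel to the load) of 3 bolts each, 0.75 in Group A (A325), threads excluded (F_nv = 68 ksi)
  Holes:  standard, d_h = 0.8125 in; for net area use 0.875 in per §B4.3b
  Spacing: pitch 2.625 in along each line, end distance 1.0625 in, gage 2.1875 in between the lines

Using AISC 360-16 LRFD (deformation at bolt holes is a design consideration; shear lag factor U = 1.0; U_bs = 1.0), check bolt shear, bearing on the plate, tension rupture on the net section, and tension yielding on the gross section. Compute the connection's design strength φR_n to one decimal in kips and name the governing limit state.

Bolt shear: A_b = π(0.75)²/4 = 0.44179 in². φR_n = 0.75 × 68 × 0.44179 × 6 × 1 = 135.2 kips.
Bearing (0.25 in plate, F_u = 70 ksi): end bolts L_c = 1.0625 − 0.8125/2 = 0.65625, R_n = min(1.2×0.65625×0.25×70, 2.4×0.75×0.25×70) = 13.781 kips/bolt; interior L_c = 2.625 − 0.8125 = 1.8125, R_n = 31.5 kips/bolt. φR_n = 0.75 × (2×13.781 + 4×31.5) = 115.2 kips.
Tension rupture (net): A_n = (6.8125 − 2×0.875)×0.25 = 1.2656 in² (U = 1.0, A_e = A_n). φR_n = 0.75 × 70 × 1.2656 = 66.4 kips.
Tension yield (gross): A_g = 6.8125×0.25 = 1.7031 in². φR_n = 0.90 × 50 × 1.7031 = 76.6 kips.
Governing: min(135.2, 115.2, 66.4, 76.6) = 66.4 kips → net-section rupture.

66.4 kips (net-section rupture governs)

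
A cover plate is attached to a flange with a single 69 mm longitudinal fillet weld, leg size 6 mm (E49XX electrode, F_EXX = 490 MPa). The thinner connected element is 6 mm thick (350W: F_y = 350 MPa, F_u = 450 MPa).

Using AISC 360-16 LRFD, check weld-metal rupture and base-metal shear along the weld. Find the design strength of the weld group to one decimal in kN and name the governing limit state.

64.5 kN (weld metal governs)

Weld metal: throat = 0.707×6 = 4.242 mm, L = 69 mm. φR_n = 0.75 × 0.6 × 490 × 4.242 × 69 = 64.5 kN.
Base metal shear (6 mm plate): yield φR_n = 1.0×0.6×350×6×69 = 86.9 kN; rupture φR_n = 0.75×0.6×450×6×69 = 83.8 kN; take 83.8 kN (rupture).
Governing: min(64.5, 83.8) = 64.5 kN → weld metal.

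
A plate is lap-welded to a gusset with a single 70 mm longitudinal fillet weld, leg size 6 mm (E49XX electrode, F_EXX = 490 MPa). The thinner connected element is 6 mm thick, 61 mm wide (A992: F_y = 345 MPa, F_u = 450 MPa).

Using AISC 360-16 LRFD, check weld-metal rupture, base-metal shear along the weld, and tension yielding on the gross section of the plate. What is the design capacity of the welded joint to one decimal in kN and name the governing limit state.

65.5 kN (weld metal governs)

Weld metal: throat = 0.707×6 = 4.242 mm, L = 70 mm. φR_n = 0.75 × 0.6 × 490 × 4.242 × 70 = 65.5 kN.
Base metal shear (6 mm plate): yield φR_n = 1.0×0.6×345×6×70 = 86.9 kN; rupture φR_n = 0.75×0.6×450×6×70 = 85.1 kN; take 85.1 kN (rupture).
Tension yield (gross): A_g = 61×6 = 366 mm². φR_n = 0.90 × 345 × 366 = 113.6 kN.
Governing: min(65.5, 85.1, 113.6) = 65.5 kN → weld metal.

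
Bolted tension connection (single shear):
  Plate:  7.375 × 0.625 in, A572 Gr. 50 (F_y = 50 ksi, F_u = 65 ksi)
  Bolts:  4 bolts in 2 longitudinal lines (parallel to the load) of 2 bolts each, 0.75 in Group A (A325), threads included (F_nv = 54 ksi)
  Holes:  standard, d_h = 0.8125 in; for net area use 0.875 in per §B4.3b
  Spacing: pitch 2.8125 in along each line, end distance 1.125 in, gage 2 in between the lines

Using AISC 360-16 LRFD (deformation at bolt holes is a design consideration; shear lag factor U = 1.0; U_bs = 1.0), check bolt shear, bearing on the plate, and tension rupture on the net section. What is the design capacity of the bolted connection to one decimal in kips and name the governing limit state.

Bolt shear: A_b = π(0.75)²/4 = 0.44179 in². φR_n = 0.75 × 54 × 0.44179 × 4 × 1 = 71.6 kips.
Bearing (0.625 in plate, F_u = 65 ksi): end bolts L_c = 1.125 − 0.8125/2 = 0.71875, R_n = min(1.2×0.71875×0.625×65, 2.4×0.75×0.625×65) = 35.039 kips/bolt; interior L_c = 2.8125 − 0.8125 = 2, R_n = 73.125 kips/bolt. φR_n = 0.75 × (2×35.039 + 2×73.125) = 162.2 kips.
Tension rupture (net): A_n = (7.375 − 2×0.875)×0.625 = 3.5156 in² (U = 1.0, A_e = A_n). φR_n = 0.75 × 65 × 3.5156 = 171.4 kips.
Governing: min(71.6, 162.2, 171.4) = 71.6 kips → bolt shear.

71.6 kips (bolt shear governs)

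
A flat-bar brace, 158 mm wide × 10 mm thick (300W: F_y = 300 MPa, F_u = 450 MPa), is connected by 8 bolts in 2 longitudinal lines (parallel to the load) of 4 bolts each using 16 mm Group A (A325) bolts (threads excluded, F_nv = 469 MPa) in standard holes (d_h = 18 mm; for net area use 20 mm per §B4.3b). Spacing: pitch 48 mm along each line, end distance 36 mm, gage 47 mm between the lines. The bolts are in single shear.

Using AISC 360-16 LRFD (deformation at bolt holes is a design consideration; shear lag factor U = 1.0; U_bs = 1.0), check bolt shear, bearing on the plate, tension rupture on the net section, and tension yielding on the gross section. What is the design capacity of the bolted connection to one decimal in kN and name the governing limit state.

398.3 kN (net-section rupture governs)

Bolt shear: A_b = π(16)²/4 = 201.06 mm². φR_n = 0.75 × 469 × 201.06 × 8 × 1 = 565.8 kN.
Bearing (10 mm plate, F_u = 450 MPa): end bolts L_c = 36 − 18/2 = 27, R_n = min(1.2×27×10×450, 2.4×16×10×450) = 145.8 kN/bolt; interior L_c = 48 − 18 = 30, R_n = 162 kN/bolt. φR_n = 0.75 × (2×145.8 + 6×162) = 947.7 kN.
Tension rupture (net): A_n = (158 − 2×20)×10 = 1180 mm² (U = 1.0, A_e = A_n). φR_n = 0.75 × 450 × 1180 = 398.3 kN.
Tension yield (gross): A_g = 158×10 = 1580 mm². φR_n = 0.90 × 300 × 1580 = 426.6 kN.
Governing: min(565.8, 947.7, 398.3, 426.6) = 398.3 kN → net-section rupture.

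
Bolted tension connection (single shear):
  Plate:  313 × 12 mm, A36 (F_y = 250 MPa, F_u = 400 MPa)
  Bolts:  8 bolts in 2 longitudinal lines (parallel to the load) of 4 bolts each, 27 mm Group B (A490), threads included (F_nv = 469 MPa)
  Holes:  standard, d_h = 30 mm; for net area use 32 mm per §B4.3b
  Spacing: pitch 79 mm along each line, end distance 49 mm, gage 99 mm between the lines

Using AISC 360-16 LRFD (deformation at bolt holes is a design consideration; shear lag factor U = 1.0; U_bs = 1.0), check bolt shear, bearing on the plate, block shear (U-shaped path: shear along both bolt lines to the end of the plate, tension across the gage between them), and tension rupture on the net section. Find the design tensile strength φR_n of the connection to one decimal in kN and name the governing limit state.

896.4 kN (net-section rupture governs)

Bolt shear: A_b = π(27)²/4 = 572.56 mm². φR_n = 0.75 × 469 × 572.56 × 8 × 1 = 1611.2 kN.
Bearing (12 mm plate, F_u = 400 MPa): end bolts L_c = 49 − 30/2 = 34, R_n = min(1.2×34×12×400, 2.4×27×12×400) = 195.84 kN/bolt; interior L_c = 79 − 30 = 49, R_n = 282.24 kN/bolt. φR_n = 0.75 × (2×195.84 + 6×282.24) = 1563.8 kN.
Block shear: shear path 2×[49+3×79] = 2×286 mm, A_gv = 6864, A_nv = 2×(286 − 3.5×32)×12 = 4176 mm²; tension across gage: (99 − 1×32)×12 = 804 mm². R_n = min(0.6×400×4176, 0.6×250×6864) + 1.0×400×804 = min(1002.2, 1029.6) + 321.6 = 1323.8 kN. φR_n = 0.75 × 1323.8 = 992.9 kN.
Tension rupture (net): A_n = (313 − 2×32)×12 = 2988 mm² (U = 1.0, A_e = A_n). φR_n = 0.75 × 400 × 2988 = 896.4 kN.
Governing: min(1611.2, 1563.8, 992.9, 896.4) = 896.4 kN → net-section rupture.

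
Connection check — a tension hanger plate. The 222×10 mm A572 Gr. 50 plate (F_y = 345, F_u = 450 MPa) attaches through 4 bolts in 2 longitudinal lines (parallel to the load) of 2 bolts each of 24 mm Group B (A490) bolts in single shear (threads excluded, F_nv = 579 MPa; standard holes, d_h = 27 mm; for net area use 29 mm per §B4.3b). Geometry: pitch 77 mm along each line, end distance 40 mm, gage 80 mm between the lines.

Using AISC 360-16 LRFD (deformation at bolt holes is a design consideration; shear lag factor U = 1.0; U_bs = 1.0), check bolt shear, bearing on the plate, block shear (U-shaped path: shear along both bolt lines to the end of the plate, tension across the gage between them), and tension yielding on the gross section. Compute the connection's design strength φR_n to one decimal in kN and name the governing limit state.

469.8 kN (block shear governs)

Bolt shear: A_b = π(24)²/4 = 452.39 mm². φR_n = 0.75 × 579 × 452.39 × 4 × 1 = 785.8 kN.
Bearing (10 mm plate, F_u = 450 MPa): end bolts L_c = 40 − 27/2 = 26.5, R_n = min(1.2×26.5×10×450, 2.4×24×10×450) = 143.1 kN/bolt; interior L_c = 77 − 27 = 50, R_n = 259.2 kN/bolt. φR_n = 0.75 × (2×143.1 + 2×259.2) = 603.5 kN.
Block shear: shear path 2×[40+1×77] = 2×117 mm, A_gv = 2340, A_nv = 2×(117 − 1.5×29)×10 = 1470 mm²; tension across gage: (80 − 1×29)×10 = 510 mm². R_n = min(0.6×450×1470, 0.6×345×2340) + 1.0×450×510 = min(396.9, 484.38) + 229.5 = 626.4 kN. φR_n = 0.75 × 626.4 = 469.8 kN.
Tension yield (gross): A_g = 222×10 = 2220 mm². φR_n = 0.90 × 345 × 2220 = 689.3 kN.
Governing: min(785.8, 603.5, 469.8, 689.3) = 469.8 kN → block shear.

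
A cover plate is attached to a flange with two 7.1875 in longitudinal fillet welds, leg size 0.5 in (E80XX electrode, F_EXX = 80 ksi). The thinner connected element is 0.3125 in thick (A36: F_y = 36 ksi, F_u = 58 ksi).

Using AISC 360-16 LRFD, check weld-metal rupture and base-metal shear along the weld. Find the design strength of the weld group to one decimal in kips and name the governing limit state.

97.0 kips (base-metal shear governs)

Weld metal: throat = 0.707×0.5 = 0.3535 in, L = 2×7.1875 = 14.375 in. φR_n = 0.75 × 0.6 × 80 × 0.3535 × 14.375 = 182.9 kips.
Base metal shear (0.3125 in plate): yield φR_n = 1.0×0.6×36×0.3125×14.375 = 97.0 kips; rupture φR_n = 0.75×0.6×58×0.3125×14.375 = 117.2 kips; take 97.0 kips (yield).
Governing: min(182.9, 97.0) = 97.0 kips → base-metal shear.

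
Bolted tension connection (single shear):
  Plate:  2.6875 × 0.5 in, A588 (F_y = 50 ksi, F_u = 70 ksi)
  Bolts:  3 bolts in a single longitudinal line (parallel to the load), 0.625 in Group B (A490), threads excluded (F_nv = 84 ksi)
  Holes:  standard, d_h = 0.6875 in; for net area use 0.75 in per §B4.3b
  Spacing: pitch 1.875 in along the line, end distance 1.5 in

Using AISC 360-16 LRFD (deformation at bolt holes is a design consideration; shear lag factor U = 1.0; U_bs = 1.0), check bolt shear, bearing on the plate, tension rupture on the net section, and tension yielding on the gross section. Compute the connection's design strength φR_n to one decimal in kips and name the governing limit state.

50.9 kips (net-section rupture governs)

Bolt shear: A_b = π(0.625)²/4 = 0.3068 in². φR_n = 0.75 × 84 × 0.3068 × 3 × 1 = 58.0 kips.
Bearing (0.5 in plate, F_u = 70 ksi): end bolts L_c = 1.5 − 0.6875/2 = 1.15625, R_n = min(1.2×1.15625×0.5×70, 2.4×0.625×0.5×70) = 48.563 kips/bolt; interior L_c = 1.875 − 0.6875 = 1.1875, R_n = 49.875 kips/bolt. φR_n = 0.75 × (1×48.563 + 2×49.875) = 111.2 kips.
Tension rupture (net): A_n = (2.6875 − 1×0.75)×0.5 = 0.96875 in² (U = 1.0, A_e = A_n). φR_n = 0.75 × 70 × 0.96875 = 50.9 kips.
Tension yield (gross): A_g = 2.6875×0.5 = 1.3438 in². φR_n = 0.90 × 50 × 1.3438 = 60.5 kips.
Governing: min(58.0, 111.2, 50.9, 60.5) = 50.9 kips → net-section rupture.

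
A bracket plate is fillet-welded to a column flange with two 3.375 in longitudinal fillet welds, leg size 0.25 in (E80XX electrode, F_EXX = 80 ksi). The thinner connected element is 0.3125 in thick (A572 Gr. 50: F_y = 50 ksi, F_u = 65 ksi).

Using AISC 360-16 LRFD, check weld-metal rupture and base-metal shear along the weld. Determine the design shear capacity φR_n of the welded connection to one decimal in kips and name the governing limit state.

43.0 kips (weld metal governs)

Weld metal: throat = 0.707×0.25 = 0.17675 in, L = 2×3.375 = 6.75 in. φR_n = 0.75 × 0.6 × 80 × 0.17675 × 6.75 = 43.0 kips.
Base metal shear (0.3125 in plate): yield φR_n = 1.0×0.6×50×0.3125×6.75 = 63.3 kips; rupture φR_n = 0.75×0.6×65×0.3125×6.75 = 61.7 kips; take 61.7 kips (rupture).
Governing: min(43.0, 61.7) = 43.0 kips → weld metal.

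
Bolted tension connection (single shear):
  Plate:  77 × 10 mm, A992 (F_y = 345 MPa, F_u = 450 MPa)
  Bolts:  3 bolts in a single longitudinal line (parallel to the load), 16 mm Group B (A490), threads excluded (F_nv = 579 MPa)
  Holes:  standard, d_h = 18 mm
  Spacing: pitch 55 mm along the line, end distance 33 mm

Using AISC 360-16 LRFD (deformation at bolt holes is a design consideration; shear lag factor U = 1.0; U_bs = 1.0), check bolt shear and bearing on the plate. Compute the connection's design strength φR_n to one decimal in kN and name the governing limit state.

261.9 kN (bolt shear governs)

Bolt shear: A_b = π(16)²/4 = 201.06 mm². φR_n = 0.75 × 579 × 201.06 × 3 × 1 = 261.9 kN.
Bearing (10 mm plate, F_u = 450 MPa): end bolts L_c = 33 − 18/2 = 24, R_n = min(1.2×24×10×450, 2.4×16×10×450) = 129.6 kN/bolt; interior L_c = 55 − 18 = 37, R_n = 172.8 kN/bolt. φR_n = 0.75 × (1×129.6 + 2×172.8) = 356.4 kN.
Governing: min(261.9, 356.4) = 261.9 kN → bolt shear.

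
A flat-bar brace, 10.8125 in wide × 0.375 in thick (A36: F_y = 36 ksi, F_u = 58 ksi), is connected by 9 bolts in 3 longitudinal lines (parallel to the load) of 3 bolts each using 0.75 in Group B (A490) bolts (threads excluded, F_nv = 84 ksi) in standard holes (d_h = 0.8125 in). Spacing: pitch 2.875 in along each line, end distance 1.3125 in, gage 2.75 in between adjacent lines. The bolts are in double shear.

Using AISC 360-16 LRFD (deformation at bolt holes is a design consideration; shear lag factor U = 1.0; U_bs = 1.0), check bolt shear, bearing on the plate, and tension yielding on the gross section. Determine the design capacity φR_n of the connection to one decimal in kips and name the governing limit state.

131.4 kips (gross-section yield governs)

Bolt shear: A_b = π(0.75)²/4 = 0.44179 in². φR_n = 0.75 × 84 × 0.44179 × 9 × 2 = 501.0 kips.
Bearing (0.375 in plate, F_u = 58 ksi): end bolts L_c = 1.3125 − 0.8125/2 = 0.90625, R_n = min(1.2×0.90625×0.375×58, 2.4×0.75×0.375×58) = 23.653 kips/bolt; interior L_c = 2.875 − 0.8125 = 2.0625, R_n = 39.15 kips/bolt. φR_n = 0.75 × (3×23.653 + 6×39.15) = 229.4 kips.
Tension yield (gross): A_g = 10.8125×0.375 = 4.0547 in². φR_n = 0.90 × 36 × 4.0547 = 131.4 kips.
Governing: min(501.0, 229.4, 131.4) = 131.4 kips → gross-section yield.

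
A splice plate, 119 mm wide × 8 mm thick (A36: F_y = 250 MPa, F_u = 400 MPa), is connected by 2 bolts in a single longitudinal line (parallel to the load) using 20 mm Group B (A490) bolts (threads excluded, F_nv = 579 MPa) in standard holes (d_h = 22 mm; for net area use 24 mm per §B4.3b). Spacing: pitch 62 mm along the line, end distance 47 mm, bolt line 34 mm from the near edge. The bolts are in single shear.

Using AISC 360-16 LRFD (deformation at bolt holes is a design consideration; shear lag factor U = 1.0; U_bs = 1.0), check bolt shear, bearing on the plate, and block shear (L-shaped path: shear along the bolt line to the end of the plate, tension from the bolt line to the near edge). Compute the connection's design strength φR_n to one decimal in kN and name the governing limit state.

Bolt shear: A_b = π(20)²/4 = 314.16 mm². φR_n = 0.75 × 579 × 314.16 × 2 × 1 = 272.8 kN.
Bearing (8 mm plate, F_u = 400 MPa): end bolts L_c = 47 − 22/2 = 36, R_n = min(1.2×36×8×400, 2.4×20×8×400) = 138.24 kN/bolt; interior L_c = 62 − 22 = 40, R_n = 153.6 kN/bolt. φR_n = 0.75 × (1×138.24 + 1×153.6) = 218.9 kN.
Block shear: shear path 1×[47+1×62] = 1×109 mm, A_gv = 872, A_nv = 1×(109 − 1.5×24)×8 = 584 mm²; tension to near edge: (34 − 0.5×24)×8 = 176 mm². R_n = min(0.6×400×584, 0.6×250×872) + 1.0×400×176 = min(140.16, 130.8) + 70.4 = 201.2 kN. φR_n = 0.75 × 201.2 = 150.9 kN.
Governing: min(272.8, 218.9, 150.9) = 150.9 kN → block shear.

150.9 kN (block shear governs)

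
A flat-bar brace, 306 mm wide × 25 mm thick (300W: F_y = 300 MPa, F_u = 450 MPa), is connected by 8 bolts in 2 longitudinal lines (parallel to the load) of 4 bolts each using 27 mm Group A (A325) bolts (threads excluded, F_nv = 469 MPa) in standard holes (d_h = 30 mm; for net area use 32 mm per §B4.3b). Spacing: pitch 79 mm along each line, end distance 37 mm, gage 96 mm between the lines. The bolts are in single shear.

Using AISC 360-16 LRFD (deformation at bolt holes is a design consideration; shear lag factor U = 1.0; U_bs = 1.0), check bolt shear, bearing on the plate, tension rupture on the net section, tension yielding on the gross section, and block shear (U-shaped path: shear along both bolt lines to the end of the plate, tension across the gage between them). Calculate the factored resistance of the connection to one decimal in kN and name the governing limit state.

1611.2 kN (bolt shear governs)

Bolt shear: A_b = π(27)²/4 = 572.56 mm². φR_n = 0.75 × 469 × 572.56 × 8 × 1 = 1611.2 kN.
Bearing (25 mm plate, F_u = 450 MPa): end bolts L_c = 37 − 30/2 = 22, R_n = min(1.2×22×25×450, 2.4×27×25×450) = 297 kN/bolt; interior L_c = 79 − 30 = 49, R_n = 661.5 kN/bolt. φR_n = 0.75 × (2×297 + 6×661.5) = 3422.3 kN.
Tension rupture (net): A_n = (306 − 2×32)×25 = 6050 mm² (U = 1.0, A_e = A_n). φR_n = 0.75 × 450 × 6050 = 2041.9 kN.
Tension yield (gross): A_g = 306×25 = 7650 mm². φR_n = 0.90 × 300 × 7650 = 2065.5 kN.
Block shear: shear path 2×[37+3×79] = 2×274 mm, A_gv = 13700, A_nv = 2×(274 − 3.5×32)×25 = 8100 mm²; tension across gage: (96 − 1×32)×25 = 1600 mm². R_n = min(0.6×450×8100, 0.6×300×13700) + 1.0×450×1600 = min(2187, 2466) + 720 = 2907 kN. φR_n = 0.75 × 2907 = 2180.3 kN.
Governing: min(1611.2, 3422.3, 2041.9, 2065.5, 2180.3) = 1611.2 kN → bolt shear.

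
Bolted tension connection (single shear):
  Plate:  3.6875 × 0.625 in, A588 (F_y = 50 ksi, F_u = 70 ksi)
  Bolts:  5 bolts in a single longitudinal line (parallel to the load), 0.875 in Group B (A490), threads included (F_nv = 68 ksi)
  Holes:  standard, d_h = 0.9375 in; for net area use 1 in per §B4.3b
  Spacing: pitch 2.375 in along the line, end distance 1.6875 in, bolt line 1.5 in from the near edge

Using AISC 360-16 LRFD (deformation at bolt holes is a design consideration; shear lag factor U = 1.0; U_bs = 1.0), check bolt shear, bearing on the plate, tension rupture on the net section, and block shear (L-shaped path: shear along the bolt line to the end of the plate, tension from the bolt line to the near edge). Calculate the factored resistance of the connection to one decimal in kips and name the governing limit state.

88.2 kips (net-section rupture governs)

Bolt shear: A_b = π(0.875)²/4 = 0.60132 in². φR_n = 0.75 × 68 × 0.60132 × 5 × 1 = 153.3 kips.
Bearing (0.625 in plate, F_u = 70 ksi): end bolts L_c = 1.6875 − 0.9375/2 = 1.21875, R_n = min(1.2×1.21875×0.625×70, 2.4×0.875×0.625×70) = 63.984 kips/bolt; interior L_c = 2.375 − 0.9375 = 1.4375, R_n = 75.469 kips/bolt. φR_n = 0.75 × (1×63.984 + 4×75.469) = 274.4 kips.
Tension rupture (net): A_n = (3.6875 − 1×1)×0.625 = 1.6797 in² (U = 1.0, A_e = A_n). φR_n = 0.75 × 70 × 1.6797 = 88.2 kips.
Block shear: shear path 1×[1.6875+4×2.375] = 1×11.1875 in, A_gv = 6.9922, A_nv = 1×(11.1875 − 4.5×1)×0.625 = 4.1797 in²; tension to near edge: (1.5 − 0.5×1)×0.625 = 0.625 in². R_n = min(0.6×70×4.1797, 0.6×50×6.9922) + 1.0×70×0.625 = min(175.55, 209.77) + 43.75 = 219.3 kips. φR_n = 0.75 × 219.3 = 164.5 kips.
Governing: min(153.3, 274.4, 88.2, 164.5) = 88.2 kips → net-section rupture.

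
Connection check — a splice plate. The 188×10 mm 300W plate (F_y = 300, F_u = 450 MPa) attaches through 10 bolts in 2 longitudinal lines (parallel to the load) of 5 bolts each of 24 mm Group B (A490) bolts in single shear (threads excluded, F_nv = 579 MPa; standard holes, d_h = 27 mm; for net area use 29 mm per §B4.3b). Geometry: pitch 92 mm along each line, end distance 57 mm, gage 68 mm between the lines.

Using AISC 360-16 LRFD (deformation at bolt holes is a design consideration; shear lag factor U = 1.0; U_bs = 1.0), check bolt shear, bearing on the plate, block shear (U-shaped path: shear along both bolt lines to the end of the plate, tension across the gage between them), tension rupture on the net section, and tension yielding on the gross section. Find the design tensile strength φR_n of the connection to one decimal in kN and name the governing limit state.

Bolt shear: A_b = π(24)²/4 = 452.39 mm². φR_n = 0.75 × 579 × 452.39 × 10 × 1 = 1964.5 kN.
Bearing (10 mm plate, F_u = 450 MPa): end bolts L_c = 57 − 27/2 = 43.5, R_n = min(1.2×43.5×10×450, 2.4×24×10×450) = 234.9 kN/bolt; interior L_c = 92 − 27 = 65, R_n = 259.2 kN/bolt. φR_n = 0.75 × (2×234.9 + 8×259.2) = 1907.6 kN.
Block shear: shear path 2×[57+4×92] = 2×425 mm, A_gv = 8500, A_nv = 2×(425 − 4.5×29)×10 = 5890 mm²; tension across gage: (68 − 1×29)×10 = 390 mm². R_n = min(0.6×450×5890, 0.6×300×8500) + 1.0×450×390 = min(1590.3, 1530) + 175.5 = 1705.5 kN. φR_n = 0.75 × 1705.5 = 1279.1 kN.
Tension rupture (net): A_n = (188 − 2×29)×10 = 1300 mm² (U = 1.0, A_e = A_n). φR_n = 0.75 × 450 × 1300 = 438.8 kN.
Tension yield (gross): A_g = 188×10 = 1880 mm². φR_n = 0.90 × 300 × 1880 = 507.6 kN.
Governing: min(1964.5, 1907.6, 1279.1, 438.8, 507.6) = 438.8 kN → net-section rupture.

438.8 kN (net-section rupture governs)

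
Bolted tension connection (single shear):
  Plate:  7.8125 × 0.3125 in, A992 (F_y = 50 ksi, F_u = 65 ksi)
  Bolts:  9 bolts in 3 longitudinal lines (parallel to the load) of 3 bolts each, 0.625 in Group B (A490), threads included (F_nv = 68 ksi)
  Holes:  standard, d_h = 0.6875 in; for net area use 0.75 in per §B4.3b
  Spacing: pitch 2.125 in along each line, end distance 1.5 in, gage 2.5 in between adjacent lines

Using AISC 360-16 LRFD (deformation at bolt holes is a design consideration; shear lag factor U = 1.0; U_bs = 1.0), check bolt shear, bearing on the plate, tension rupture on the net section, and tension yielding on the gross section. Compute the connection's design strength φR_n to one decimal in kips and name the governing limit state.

Bolt shear: A_b = π(0.625)²/4 = 0.3068 in². φR_n = 0.75 × 68 × 0.3068 × 9 × 1 = 140.8 kips.
Bearing (0.3125 in plate, F_u = 65 ksi): end bolts L_c = 1.5 − 0.6875/2 = 1.15625, R_n = min(1.2×1.15625×0.3125×65, 2.4×0.625×0.3125×65) = 28.184 kips/bolt; interior L_c = 2.125 − 0.6875 = 1.4375, R_n = 30.469 kips/bolt. φR_n = 0.75 × (3×28.184 + 6×30.469) = 200.5 kips.
Tension rupture (net): A_n = (7.8125 − 3×0.75)×0.3125 = 1.7383 in² (U = 1.0, A_e = A_n). φR_n = 0.75 × 65 × 1.7383 = 84.7 kips.
Tension yield (gross): A_g = 7.8125×0.3125 = 2.4414 in². φR_n = 0.90 × 50 × 2.4414 = 109.9 kips.
Governing: min(140.8, 200.5, 84.7, 109.9) = 84.7 kips → net-section rupture.

84.7 kips (net-section rupture governs)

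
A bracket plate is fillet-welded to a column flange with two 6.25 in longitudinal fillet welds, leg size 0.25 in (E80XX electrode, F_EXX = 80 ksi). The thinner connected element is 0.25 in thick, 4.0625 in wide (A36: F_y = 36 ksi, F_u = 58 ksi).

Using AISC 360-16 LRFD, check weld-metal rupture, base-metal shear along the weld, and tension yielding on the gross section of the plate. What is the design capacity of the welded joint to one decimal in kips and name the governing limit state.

Weld metal: throat = 0.707×0.25 = 0.17675 in, L = 2×6.25 = 12.5 in. φR_n = 0.75 × 0.6 × 80 × 0.17675 × 12.5 = 79.5 kips.
Base metal shear (0.25 in plate): yield φR_n = 1.0×0.6×36×0.25×12.5 = 67.5 kips; rupture φR_n = 0.75×0.6×58×0.25×12.5 = 81.6 kips; take 67.5 kips (yield).
Tension yield (gross): A_g = 4.0625×0.25 = 1.0156 in². φR_n = 0.90 × 36 × 1.0156 = 32.9 kips.
Governing: min(79.5, 67.5, 32.9) = 32.9 kips → gross-section yield.

32.9 kips (gross-section yield governs)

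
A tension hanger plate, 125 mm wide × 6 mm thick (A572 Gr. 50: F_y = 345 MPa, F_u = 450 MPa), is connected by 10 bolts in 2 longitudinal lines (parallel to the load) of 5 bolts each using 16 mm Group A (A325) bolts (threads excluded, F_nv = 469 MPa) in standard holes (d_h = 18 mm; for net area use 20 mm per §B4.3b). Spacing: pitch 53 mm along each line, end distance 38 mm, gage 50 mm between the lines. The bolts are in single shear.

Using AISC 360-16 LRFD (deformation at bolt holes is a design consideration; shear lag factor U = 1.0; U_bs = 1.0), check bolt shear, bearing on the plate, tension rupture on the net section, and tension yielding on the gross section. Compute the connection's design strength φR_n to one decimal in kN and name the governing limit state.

Bolt shear: A_b = π(16)²/4 = 201.06 mm². φR_n = 0.75 × 469 × 201.06 × 10 × 1 = 707.2 kN.
Bearing (6 mm plate, F_u = 450 MPa): end bolts L_c = 38 − 18/2 = 29, R_n = min(1.2×29×6×450, 2.4×16×6×450) = 93.96 kN/bolt; interior L_c = 53 − 18 = 35, R_n = 103.68 kN/bolt. φR_n = 0.75 × (2×93.96 + 8×103.68) = 763.0 kN.
Tension rupture (net): A_n = (125 − 2×20)×6 = 510 mm² (U = 1.0, A_e = A_n). φR_n = 0.75 × 450 × 510 = 172.1 kN.
Tension yield (gross): A_g = 125×6 = 750 mm². φR_n = 0.90 × 345 × 750 = 232.9 kN.
Governing: min(707.2, 763.0, 172.1, 232.9) = 172.1 kN → net-section rupture.

172.1 kN (net-section rupture governs)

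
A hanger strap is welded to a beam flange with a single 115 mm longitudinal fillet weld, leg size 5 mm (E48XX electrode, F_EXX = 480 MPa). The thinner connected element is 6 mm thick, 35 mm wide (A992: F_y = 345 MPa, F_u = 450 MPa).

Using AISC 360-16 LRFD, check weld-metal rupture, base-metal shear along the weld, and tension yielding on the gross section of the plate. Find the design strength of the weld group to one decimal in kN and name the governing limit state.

Weld metal: throat = 0.707×5 = 3.535 mm, L = 115 mm. φR_n = 0.75 × 0.6 × 480 × 3.535 × 115 = 87.8 kN.
Base metal shear (6 mm plate): yield φR_n = 1.0×0.6×345×6×115 = 142.8 kN; rupture φR_n = 0.75×0.6×450×6×115 = 139.7 kN; take 139.7 kN (rupture).
Tension yield (gross): A_g = 35×6 = 210 mm². φR_n = 0.90 × 345 × 210 = 65.2 kN.
Governing: min(87.8, 139.7, 65.2) = 65.2 kN → gross-section yield.

65.2 kN (gross-section yield governs)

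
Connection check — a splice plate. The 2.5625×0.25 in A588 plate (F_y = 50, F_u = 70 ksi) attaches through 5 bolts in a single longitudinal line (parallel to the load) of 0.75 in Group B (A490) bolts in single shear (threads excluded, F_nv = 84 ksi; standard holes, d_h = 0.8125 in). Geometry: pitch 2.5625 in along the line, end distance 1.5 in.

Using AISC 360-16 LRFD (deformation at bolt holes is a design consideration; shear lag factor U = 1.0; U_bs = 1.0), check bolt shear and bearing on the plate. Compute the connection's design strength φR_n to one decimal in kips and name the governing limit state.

Bolt shear: A_b = π(0.75)²/4 = 0.44179 in². φR_n = 0.75 × 84 × 0.44179 × 5 × 1 = 139.2 kips.
Bearing (0.25 in plate, F_u = 70 ksi): end bolts L_c = 1.5 − 0.8125/2 = 1.09375, R_n = min(1.2×1.09375×0.25×70, 2.4×0.75×0.25×70) = 22.969 kips/bolt; interior L_c = 2.5625 − 0.8125 = 1.75, R_n = 31.5 kips/bolt. φR_n = 0.75 × (1×22.969 + 4×31.5) = 111.7 kips.
Governing: min(139.2, 111.7) = 111.7 kips → bearing.

111.7 kips (bearing governs)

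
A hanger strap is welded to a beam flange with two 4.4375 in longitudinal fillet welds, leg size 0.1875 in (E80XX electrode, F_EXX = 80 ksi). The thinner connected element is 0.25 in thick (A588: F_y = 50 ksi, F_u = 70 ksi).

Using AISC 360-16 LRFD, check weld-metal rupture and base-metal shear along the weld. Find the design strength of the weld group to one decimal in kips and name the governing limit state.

42.4 kips (weld metal governs)

Weld metal: throat = 0.707×0.1875 = 0.13256 in, L = 2×4.4375 = 8.875 in. φR_n = 0.75 × 0.6 × 80 × 0.13256 × 8.875 = 42.4 kips.
Base metal shear (0.25 in plate): yield φR_n = 1.0×0.6×50×0.25×8.875 = 66.6 kips; rupture φR_n = 0.75×0.6×70×0.25×8.875 = 69.9 kips; take 66.6 kips (yield).
Governing: min(42.4, 66.6) = 42.4 kips → weld metal.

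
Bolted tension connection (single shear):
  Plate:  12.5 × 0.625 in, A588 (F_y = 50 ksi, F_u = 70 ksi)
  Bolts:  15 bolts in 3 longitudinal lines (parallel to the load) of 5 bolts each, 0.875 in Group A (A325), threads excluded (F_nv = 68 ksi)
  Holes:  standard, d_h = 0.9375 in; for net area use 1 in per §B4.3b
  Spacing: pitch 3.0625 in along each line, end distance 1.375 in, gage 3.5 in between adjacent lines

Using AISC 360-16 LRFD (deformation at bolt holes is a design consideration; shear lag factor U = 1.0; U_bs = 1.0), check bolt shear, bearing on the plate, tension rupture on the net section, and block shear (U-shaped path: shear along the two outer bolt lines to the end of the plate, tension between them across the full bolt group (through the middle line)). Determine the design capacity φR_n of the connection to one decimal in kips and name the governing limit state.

Bolt shear: A_b = π(0.875)²/4 = 0.60132 in². φR_n = 0.75 × 68 × 0.60132 × 15 × 1 = 460.0 kips.
Bearing (0.625 in plate, F_u = 70 ksi): end bolts L_c = 1.375 − 0.9375/2 = 0.90625, R_n = min(1.2×0.90625×0.625×70, 2.4×0.875×0.625×70) = 47.578 kips/bolt; interior L_c = 3.0625 − 0.9375 = 2.125, R_n = 91.875 kips/bolt. φR_n = 0.75 × (3×47.578 + 12×91.875) = 933.9 kips.
Tension rupture (net): A_n = (12.5 − 3×1)×0.625 = 5.9375 in² (U = 1.0, A_e = A_n). φR_n = 0.75 × 70 × 5.9375 = 311.7 kips.
Block shear: shear path 2×[1.375+4×3.0625] = 2×13.625 in, A_gv = 17.031, A_nv = 2×(13.625 − 4.5×1)×0.625 = 11.406 in²; tension across gage: (7 − 2×1)×0.625 = 3.125 in². R_n = min(0.6×70×11.406, 0.6×50×17.031) + 1.0×70×3.125 = min(479.05, 510.93) + 218.75 = 697.8 kips. φR_n = 0.75 × 697.8 = 523.4 kips.
Governing: min(460.0, 933.9, 311.7, 523.4) = 311.7 kips → net-section rupture.

311.7 kips (net-section rupture governs)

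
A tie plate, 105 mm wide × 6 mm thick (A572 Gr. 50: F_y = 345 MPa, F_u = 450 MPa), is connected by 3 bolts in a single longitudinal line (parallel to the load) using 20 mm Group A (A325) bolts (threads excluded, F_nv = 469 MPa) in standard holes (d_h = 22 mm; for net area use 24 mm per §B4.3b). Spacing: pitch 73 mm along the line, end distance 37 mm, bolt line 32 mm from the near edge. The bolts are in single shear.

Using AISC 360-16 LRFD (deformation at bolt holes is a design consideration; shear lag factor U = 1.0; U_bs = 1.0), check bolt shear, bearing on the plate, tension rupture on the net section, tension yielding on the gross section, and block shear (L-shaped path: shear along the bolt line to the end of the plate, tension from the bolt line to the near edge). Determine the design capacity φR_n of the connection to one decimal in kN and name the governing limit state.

164.0 kN (net-section rupture governs)

Bolt shear: A_b = π(20)²/4 = 314.16 mm². φR_n = 0.75 × 469 × 314.16 × 3 × 1 = 331.5 kN.
Bearing (6 mm plate, F_u = 450 MPa): end bolts L_c = 37 − 22/2 = 26, R_n = min(1.2×26×6×450, 2.4×20×6×450) = 84.24 kN/bolt; interior L_c = 73 − 22 = 51, R_n = 129.6 kN/bolt. φR_n = 0.75 × (1×84.24 + 2×129.6) = 257.6 kN.
Tension rupture (net): A_n = (105 − 1×24)×6 = 486 mm² (U = 1.0, A_e = A_n). φR_n = 0.75 × 450 × 486 = 164.0 kN.
Tension yield (gross): A_g = 105×6 = 630 mm². φR_n = 0.90 × 345 × 630 = 195.6 kN.
Block shear: shear path 1×[37+2×73] = 1×183 mm, A_gv = 1098, A_nv = 1×(183 − 2.5×24)×6 = 738 mm²; tension to near edge: (32 − 0.5×24)×6 = 120 mm². R_n = min(0.6×450×738, 0.6×345×1098) + 1.0×450×120 = min(199.26, 227.29) + 54 = 253.26 kN. φR_n = 0.75 × 253.26 = 189.9 kN.
Governing: min(331.5, 257.6, 164.0, 195.6, 189.9) = 164.0 kN → net-section rupture.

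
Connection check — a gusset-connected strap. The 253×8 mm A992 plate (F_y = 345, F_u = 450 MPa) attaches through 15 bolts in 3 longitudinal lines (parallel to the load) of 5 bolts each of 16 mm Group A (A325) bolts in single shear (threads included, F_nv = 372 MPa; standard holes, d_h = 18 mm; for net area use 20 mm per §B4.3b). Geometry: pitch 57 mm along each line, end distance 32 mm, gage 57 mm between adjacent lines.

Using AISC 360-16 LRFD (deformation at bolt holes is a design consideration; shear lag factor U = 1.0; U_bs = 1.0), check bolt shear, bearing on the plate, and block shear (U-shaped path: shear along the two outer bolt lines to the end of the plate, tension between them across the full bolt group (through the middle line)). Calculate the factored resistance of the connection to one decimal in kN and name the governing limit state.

Bolt shear: A_b = π(16)²/4 = 201.06 mm². φR_n = 0.75 × 372 × 201.06 × 15 × 1 = 841.4 kN.
Bearing (8 mm plate, F_u = 450 MPa): end bolts L_c = 32 − 18/2 = 23, R_n = min(1.2×23×8×450, 2.4×16×8×450) = 99.36 kN/bolt; interior L_c = 57 − 18 = 39, R_n = 138.24 kN/bolt. φR_n = 0.75 × (3×99.36 + 12×138.24) = 1467.7 kN.
Block shear: shear path 2×[32+4×57] = 2×260 mm, A_gv = 4160, A_nv = 2×(260 − 4.5×20)×8 = 2720 mm²; tension across gage: (114 − 2×20)×8 = 592 mm². R_n = min(0.6×450×2720, 0.6×345×4160) + 1.0×450×592 = min(734.4, 861.12) + 266.4 = 1000.8 kN. φR_n = 0.75 × 1000.8 = 750.6 kN.
Governing: min(841.4, 1467.7, 750.6) = 750.6 kN → block shear.

750.6 kN (block shear governs)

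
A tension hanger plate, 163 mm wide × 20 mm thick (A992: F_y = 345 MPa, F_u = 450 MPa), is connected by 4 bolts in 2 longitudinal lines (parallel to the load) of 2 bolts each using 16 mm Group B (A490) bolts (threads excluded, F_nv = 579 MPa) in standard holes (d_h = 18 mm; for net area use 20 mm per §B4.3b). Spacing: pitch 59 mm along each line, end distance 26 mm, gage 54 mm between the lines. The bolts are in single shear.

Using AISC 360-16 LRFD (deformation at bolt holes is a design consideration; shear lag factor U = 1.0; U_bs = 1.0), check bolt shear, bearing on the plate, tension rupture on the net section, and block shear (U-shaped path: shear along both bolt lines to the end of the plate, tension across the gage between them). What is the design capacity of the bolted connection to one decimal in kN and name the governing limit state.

Bolt shear: A_b = π(16)²/4 = 201.06 mm². φR_n = 0.75 × 579 × 201.06 × 4 × 1 = 349.2 kN.
Bearing (20 mm plate, F_u = 450 MPa): end bolts L_c = 26 − 18/2 = 17, R_n = min(1.2×17×20×450, 2.4×16×20×450) = 183.6 kN/bolt; interior L_c = 59 − 18 = 41, R_n = 345.6 kN/bolt. φR_n = 0.75 × (2×183.6 + 2×345.6) = 793.8 kN.
Tension rupture (net): A_n = (163 − 2×20)×20 = 2460 mm² (U = 1.0, A_e = A_n). φR_n = 0.75 × 450 × 2460 = 830.3 kN.
Block shear: shear path 2×[26+1×59] = 2×85 mm, A_gv = 3400, A_nv = 2×(85 − 1.5×20)×20 = 2200 mm²; tension across gage: (54 − 1×20)×20 = 680 mm². R_n = min(0.6×450×2200, 0.6×345×3400) + 1.0×450×680 = min(594, 703.8) + 306 = 900 kN. φR_n = 0.75 × 900 = 675.0 kN.
Governing: min(349.2, 793.8, 830.3, 675.0) = 349.2 kN → bolt shear.

349.2 kN (bolt shear governs)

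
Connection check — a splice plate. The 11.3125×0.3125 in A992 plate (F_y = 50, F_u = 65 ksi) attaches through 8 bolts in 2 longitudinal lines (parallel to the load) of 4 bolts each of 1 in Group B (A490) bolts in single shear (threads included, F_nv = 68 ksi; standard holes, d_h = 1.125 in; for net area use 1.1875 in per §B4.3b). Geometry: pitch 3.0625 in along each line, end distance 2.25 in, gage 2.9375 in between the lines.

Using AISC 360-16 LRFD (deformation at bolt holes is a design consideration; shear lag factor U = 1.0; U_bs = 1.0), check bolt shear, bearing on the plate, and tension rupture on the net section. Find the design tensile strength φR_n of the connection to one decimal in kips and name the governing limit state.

Bolt shear: A_b = π(1)²/4 = 0.7854 in². φR_n = 0.75 × 68 × 0.7854 × 8 × 1 = 320.4 kips.
Bearing (0.3125 in plate, F_u = 65 ksi): end bolts L_c = 2.25 − 1.125/2 = 1.6875, R_n = min(1.2×1.6875×0.3125×65, 2.4×1×0.3125×65) = 41.133 kips/bolt; interior L_c = 3.0625 − 1.125 = 1.9375, R_n = 47.227 kips/bolt. φR_n = 0.75 × (2×41.133 + 6×47.227) = 274.2 kips.
Tension rupture (net): A_n = (11.3125 − 2×1.1875)×0.3125 = 2.793 in² (U = 1.0, A_e = A_n). φR_n = 0.75 × 65 × 2.793 = 136.2 kips.
Governing: min(320.4, 274.2, 136.2) = 136.2 kips → net-section rupture.

136.2 kips (net-section rupture governs)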